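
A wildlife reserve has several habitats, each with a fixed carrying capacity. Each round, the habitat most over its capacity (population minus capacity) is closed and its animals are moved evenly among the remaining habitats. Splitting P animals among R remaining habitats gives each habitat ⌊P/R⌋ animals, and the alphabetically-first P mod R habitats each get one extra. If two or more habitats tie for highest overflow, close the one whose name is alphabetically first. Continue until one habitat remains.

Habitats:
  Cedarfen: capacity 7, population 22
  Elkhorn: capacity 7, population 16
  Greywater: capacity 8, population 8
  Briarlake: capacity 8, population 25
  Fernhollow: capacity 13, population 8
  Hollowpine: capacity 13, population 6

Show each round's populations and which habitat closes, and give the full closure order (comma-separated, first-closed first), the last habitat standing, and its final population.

Closure order: Briarlake, Cedarfen, Elkhorn, Greywater, Fernhollow
Last habitat: Hollowpine with 85 animals

Round 1: Briarlake=25 Cedarfen=22 Elkhorn=16 Fernhollow=8 Greywater=8 Hollowpine=6 → close Briarlake (overflow 17)
  25÷5 = 5 each, +1 to first 0
Round 2: Cedarfen=27 Elkhorn=21 Fernhollow=13 Greywater=13 Hollowpine=11 → close Cedarfen (overflow 20)
  27÷4 = 6 each, +1 to first 3
Round 3: Elkhorn=28 Fernhollow=20 Greywater=20 Hollowpine=17 → close Elkhorn (overflow 21)
  28÷3 = 9 each, +1 to first 1
Round 4: Fernhollow=30 Greywater=29 Hollowpine=26 → close Greywater (overflow 21)
  29÷2 = 14 each, +1 to first 1
Round 5: Fernhollow=45 Hollowpine=40 → close Fernhollow (overflow 32)
  45÷1 = 45 each, +1 to first 0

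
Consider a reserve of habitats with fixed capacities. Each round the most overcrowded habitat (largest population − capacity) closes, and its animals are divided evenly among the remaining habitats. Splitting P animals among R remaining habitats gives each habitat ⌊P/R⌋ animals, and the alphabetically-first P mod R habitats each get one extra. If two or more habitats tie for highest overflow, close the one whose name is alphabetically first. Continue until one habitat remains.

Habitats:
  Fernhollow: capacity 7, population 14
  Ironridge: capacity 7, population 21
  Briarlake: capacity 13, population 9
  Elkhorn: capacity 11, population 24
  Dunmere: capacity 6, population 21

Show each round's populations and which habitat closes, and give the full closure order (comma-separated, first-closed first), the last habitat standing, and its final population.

Closure order: Dunmere, Ironridge, Elkhorn, Fernhollow
Last habitat: Briarlake with 89 animals

Round 1: Briarlake=9 Dunmere=21 Elkhorn=24 Fernhollow=14 Ironridge=21 → close Dunmere (overflow 15)
  21÷4 = 5 each, +1 to first 1
Round 2: Briarlake=15 Elkhorn=29 Fernhollow=19 Ironridge=26 → close Ironridge (overflow 19)
  26÷3 = 8 each, +1 to first 2
Round 3: Briarlake=24 Elkhorn=38 Fernhollow=27 → close Elkhorn (overflow 27)
  38÷2 = 19 each, +1 to first 0
Round 4: Briarlake=43 Fernhollow=46 → close Fernhollow (overflow 39)
  46÷1 = 46 each, +1 to first 0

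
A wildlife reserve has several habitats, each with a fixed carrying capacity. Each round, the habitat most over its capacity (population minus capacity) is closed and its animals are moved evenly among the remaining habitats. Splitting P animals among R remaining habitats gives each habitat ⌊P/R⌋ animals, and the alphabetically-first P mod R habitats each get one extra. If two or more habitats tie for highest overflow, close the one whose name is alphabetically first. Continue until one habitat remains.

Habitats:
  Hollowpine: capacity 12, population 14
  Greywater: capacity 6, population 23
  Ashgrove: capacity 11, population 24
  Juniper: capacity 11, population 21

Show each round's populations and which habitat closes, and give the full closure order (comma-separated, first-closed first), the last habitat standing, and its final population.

Round 1: Ashgrove=24 Greywater=23 Hollowpine=14 Juniper=21 → close Greywater (overflow 17)
  23÷3 = 7 each, +1 to first 2
Round 2: Ashgrove=32 Hollowpine=22 Juniper=28 → close Ashgrove (overflow 21)
  32÷2 = 16 each, +1 to first 0
Round 3: Hollowpine=38 Juniper=44 → close Juniper (overflow 33)
  44÷1 = 44 each, +1 to first 0

Closure order: Greywater, Ashgrove, Juniper
Last habitat: Hollowpine with 82 animals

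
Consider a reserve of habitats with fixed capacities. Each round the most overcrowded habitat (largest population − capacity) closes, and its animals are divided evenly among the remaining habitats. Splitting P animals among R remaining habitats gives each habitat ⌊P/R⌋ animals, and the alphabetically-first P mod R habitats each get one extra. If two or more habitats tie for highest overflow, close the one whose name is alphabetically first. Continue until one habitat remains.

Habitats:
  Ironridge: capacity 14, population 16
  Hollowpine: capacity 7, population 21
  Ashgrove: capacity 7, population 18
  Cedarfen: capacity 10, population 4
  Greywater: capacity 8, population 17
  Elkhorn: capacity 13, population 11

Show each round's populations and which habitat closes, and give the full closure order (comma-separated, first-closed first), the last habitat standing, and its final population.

Round 1: Ashgrove=18 Cedarfen=4 Elkhorn=11 Greywater=17 Hollowpine=21 Ironridge=16 → close Hollowpine (overflow 14)
  21÷5 = 4 each, +1 to first 1
Round 2: Ashgrove=23 Cedarfen=8 Elkhorn=15 Greywater=21 Ironridge=20 → close Ashgrove (overflow 16)
  23÷4 = 5 each, +1 to first 3
Round 3: Cedarfen=14 Elkhorn=21 Greywater=27 Ironridge=25 → close Greywater (overflow 19)
  27÷3 = 9 each, +1 to first 0
Round 4: Cedarfen=23 Elkhorn=30 Ironridge=34 → close Ironridge (overflow 20)
  34÷2 = 17 each, +1 to first 0
Round 5: Cedarfen=40 Elkhorn=47 → close Elkhorn (overflow 34)
  47÷1 = 47 each, +1 to first 0

Closure order: Hollowpine, Ashgrove, Greywater, Ironridge, Elkhorn
Last habitat: Cedarfen with 87 animals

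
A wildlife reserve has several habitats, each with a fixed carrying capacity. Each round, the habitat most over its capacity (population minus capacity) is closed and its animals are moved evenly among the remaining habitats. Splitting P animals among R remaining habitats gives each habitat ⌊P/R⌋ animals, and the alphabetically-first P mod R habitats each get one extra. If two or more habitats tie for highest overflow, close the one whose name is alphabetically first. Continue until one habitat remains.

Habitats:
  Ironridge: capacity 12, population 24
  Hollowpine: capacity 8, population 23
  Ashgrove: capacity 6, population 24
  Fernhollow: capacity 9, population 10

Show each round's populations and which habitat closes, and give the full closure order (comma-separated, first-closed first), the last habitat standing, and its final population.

Round 1: Ashgrove=24 Fernhollow=10 Hollowpine=23 Ironridge=24 → close Ashgrove (overflow 18)
  24÷3 = 8 each, +1 to first 0
Round 2: Fernhollow=18 Hollowpine=31 Ironridge=32 → close Hollowpine (overflow 23)
  31÷2 = 15 each, +1 to first 1
Round 3: Fernhollow=34 Ironridge=47 → close Ironridge (overflow 35)
  47÷1 = 47 each, +1 to first 0

Closure order: Ashgrove, Hollowpine, Ironridge
Last habitat: Fernhollow with 81 animals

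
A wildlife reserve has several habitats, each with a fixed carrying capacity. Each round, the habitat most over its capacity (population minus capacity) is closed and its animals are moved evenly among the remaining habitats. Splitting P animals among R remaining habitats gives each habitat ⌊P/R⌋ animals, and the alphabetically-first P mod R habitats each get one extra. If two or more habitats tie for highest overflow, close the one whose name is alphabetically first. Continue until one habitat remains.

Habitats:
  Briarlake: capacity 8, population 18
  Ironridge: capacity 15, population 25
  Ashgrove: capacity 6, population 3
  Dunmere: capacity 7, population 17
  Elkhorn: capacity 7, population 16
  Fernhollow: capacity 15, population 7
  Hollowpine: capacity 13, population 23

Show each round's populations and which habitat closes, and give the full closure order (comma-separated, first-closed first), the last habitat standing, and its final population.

Closure order: Briarlake, Dunmere, Hollowpine, Elkhorn, Ironridge, Ashgrove
Last habitat: Fernhollow with 109 animals

Round 1: Ashgrove=3 Briarlake=18 Dunmere=17 Elkhorn=16 Fernhollow=7 Hollowpine=23 Ironridge=25 → close Briarlake (overflow 10)
  18÷6 = 3 each, +1 to first 0
Round 2: Ashgrove=6 Dunmere=20 Elkhorn=19 Fernhollow=10 Hollowpine=26 Ironridge=28 → close Dunmere (overflow 13)
  20÷5 = 4 each, +1 to first 0
Round 3: Ashgrove=10 Elkhorn=23 Fernhollow=14 Hollowpine=30 Ironridge=32 → close Hollowpine (overflow 17)
  30÷4 = 7 each, +1 to first 2
Round 4: Ashgrove=18 Elkhorn=31 Fernhollow=21 Ironridge=39 → close Elkhorn (overflow 24)
  31÷3 = 10 each, +1 to first 1
Round 5: Ashgrove=29 Fernhollow=31 Ironridge=49 → close Ironridge (overflow 34)
  49÷2 = 24 each, +1 to first 1
Round 6: Ashgrove=54 Fernhollow=55 → close Ashgrove (overflow 48)
  54÷1 = 54 each, +1 to first 0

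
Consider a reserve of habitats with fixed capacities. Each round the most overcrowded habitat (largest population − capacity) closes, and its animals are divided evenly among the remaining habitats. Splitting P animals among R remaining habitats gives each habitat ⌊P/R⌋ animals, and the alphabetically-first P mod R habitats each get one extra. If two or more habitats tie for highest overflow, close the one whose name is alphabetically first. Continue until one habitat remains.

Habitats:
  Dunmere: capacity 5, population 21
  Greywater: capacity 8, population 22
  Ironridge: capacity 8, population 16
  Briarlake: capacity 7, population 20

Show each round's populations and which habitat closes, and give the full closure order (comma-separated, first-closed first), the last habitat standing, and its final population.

Closure order: Dunmere, Greywater, Briarlake
Last habitat: Ironridge with 79 animals

Round 1: Briarlake=20 Dunmere=21 Greywater=22 Ironridge=16 → close Dunmere (overflow 16)
  21÷3 = 7 each, +1 to first 0
Round 2: Briarlake=27 Greywater=29 Ironridge=23 → close Greywater (overflow 21)
  29÷2 = 14 each, +1 to first 1
Round 3: Briarlake=42 Ironridge=37 → close Briarlake (overflow 35)
  42÷1 = 42 each, +1 to first 0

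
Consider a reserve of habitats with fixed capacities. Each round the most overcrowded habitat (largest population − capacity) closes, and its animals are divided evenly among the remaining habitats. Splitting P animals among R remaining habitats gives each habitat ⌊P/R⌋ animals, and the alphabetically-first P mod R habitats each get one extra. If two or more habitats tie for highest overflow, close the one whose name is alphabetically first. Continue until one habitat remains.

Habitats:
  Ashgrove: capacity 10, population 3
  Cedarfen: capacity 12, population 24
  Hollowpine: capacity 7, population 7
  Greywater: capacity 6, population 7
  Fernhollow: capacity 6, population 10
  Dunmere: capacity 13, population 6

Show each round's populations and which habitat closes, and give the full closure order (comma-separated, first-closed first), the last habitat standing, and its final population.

Closure order: Cedarfen, Fernhollow, Greywater, Hollowpine, Ashgrove
Last habitat: Dunmere with 57 animals

Round 1: Ashgrove=3 Cedarfen=24 Dunmere=6 Fernhollow=10 Greywater=7 Hollowpine=7 → close Cedarfen (overflow 12)
  24÷5 = 4 each, +1 to first 4
Round 2: Ashgrove=8 Dunmere=11 Fernhollow=15 Greywater=12 Hollowpine=11 → close Fernhollow (overflow 9)
  15÷4 = 3 each, +1 to first 3
Round 3: Ashgrove=12 Dunmere=15 Greywater=16 Hollowpine=14 → close Greywater (overflow 10)
  16÷3 = 5 each, +1 to first 1
Round 4: Ashgrove=18 Dunmere=20 Hollowpine=19 → close Hollowpine (overflow 12)
  19÷2 = 9 each, +1 to first 1
Round 5: Ashgrove=28 Dunmere=29 → close Ashgrove (overflow 18)
  28÷1 = 28 each, +1 to first 0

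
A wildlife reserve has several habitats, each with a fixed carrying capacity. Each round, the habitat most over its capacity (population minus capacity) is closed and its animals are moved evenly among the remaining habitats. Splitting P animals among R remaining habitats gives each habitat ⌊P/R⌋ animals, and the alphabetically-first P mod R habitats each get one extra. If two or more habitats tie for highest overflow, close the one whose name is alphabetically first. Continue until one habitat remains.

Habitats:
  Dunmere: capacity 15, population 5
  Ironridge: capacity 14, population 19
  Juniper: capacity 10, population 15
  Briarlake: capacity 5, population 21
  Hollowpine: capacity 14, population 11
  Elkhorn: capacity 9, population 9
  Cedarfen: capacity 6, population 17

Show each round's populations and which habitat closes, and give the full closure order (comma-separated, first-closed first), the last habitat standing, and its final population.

Closure order: Briarlake, Cedarfen, Ironridge, Juniper, Elkhorn, Hollowpine
Last habitat: Dunmere with 97 animals

Round 1: Briarlake=21 Cedarfen=17 Dunmere=5 Elkhorn=9 Hollowpine=11 Ironridge=19 Juniper=15 → close Briarlake (overflow 16)
  21÷6 = 3 each, +1 to first 3
Round 2: Cedarfen=21 Dunmere=9 Elkhorn=13 Hollowpine=14 Ironridge=22 Juniper=18 → close Cedarfen (overflow 15)
  21÷5 = 4 each, +1 to first 1
Round 3: Dunmere=14 Elkhorn=17 Hollowpine=18 Ironridge=26 Juniper=22 → close Ironridge (overflow 12)
  26÷4 = 6 each, +1 to first 2
Round 4: Dunmere=21 Elkhorn=24 Hollowpine=24 Juniper=28 → close Juniper (overflow 18)
  28÷3 = 9 each, +1 to first 1
Round 5: Dunmere=31 Elkhorn=33 Hollowpine=33 → close Elkhorn (overflow 24)
  33÷2 = 16 each, +1 to first 1
Round 6: Dunmere=48 Hollowpine=49 → close Hollowpine (overflow 35)
  49÷1 = 49 each, +1 to first 0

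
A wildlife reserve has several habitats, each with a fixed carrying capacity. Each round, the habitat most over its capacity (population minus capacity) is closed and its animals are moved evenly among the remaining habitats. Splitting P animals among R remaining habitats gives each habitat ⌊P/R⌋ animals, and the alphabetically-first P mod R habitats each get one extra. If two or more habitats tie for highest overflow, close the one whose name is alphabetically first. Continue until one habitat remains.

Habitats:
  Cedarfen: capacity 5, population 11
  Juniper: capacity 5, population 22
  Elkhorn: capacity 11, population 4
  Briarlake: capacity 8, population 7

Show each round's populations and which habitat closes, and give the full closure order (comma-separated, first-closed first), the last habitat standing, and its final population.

Closure order: Juniper, Cedarfen, Briarlake
Last habitat: Elkhorn with 44 animals

Round 1: Briarlake=7 Cedarfen=11 Elkhorn=4 Juniper=22 → close Juniper (overflow 17)
  22÷3 = 7 each, +1 to first 1
Round 2: Briarlake=15 Cedarfen=18 Elkhorn=11 → close Cedarfen (overflow 13)
  18÷2 = 9 each, +1 to first 0
Round 3: Briarlake=24 Elkhorn=20 → close Briarlake (overflow 16)
  24÷1 = 24 each, +1 to first 0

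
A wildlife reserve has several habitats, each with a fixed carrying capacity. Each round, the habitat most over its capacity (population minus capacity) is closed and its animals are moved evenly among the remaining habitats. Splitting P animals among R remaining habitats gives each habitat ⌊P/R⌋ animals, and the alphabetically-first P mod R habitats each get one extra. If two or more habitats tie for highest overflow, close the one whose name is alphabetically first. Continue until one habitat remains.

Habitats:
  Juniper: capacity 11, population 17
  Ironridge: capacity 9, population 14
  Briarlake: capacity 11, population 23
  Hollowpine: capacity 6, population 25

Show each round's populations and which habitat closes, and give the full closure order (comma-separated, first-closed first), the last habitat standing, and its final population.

Closure order: Hollowpine, Briarlake, Juniper
Last habitat: Ironridge with 79 animals

Round 1: Briarlake=23 Hollowpine=25 Ironridge=14 Juniper=17 → close Hollowpine (overflow 19)
  25÷3 = 8 each, +1 to first 1
Round 2: Briarlake=32 Ironridge=22 Juniper=25 → close Briarlake (overflow 21)
  32÷2 = 16 each, +1 to first 0
Round 3: Ironridge=38 Juniper=41 → close Juniper (overflow 30)
  41÷1 = 41 each, +1 to first 0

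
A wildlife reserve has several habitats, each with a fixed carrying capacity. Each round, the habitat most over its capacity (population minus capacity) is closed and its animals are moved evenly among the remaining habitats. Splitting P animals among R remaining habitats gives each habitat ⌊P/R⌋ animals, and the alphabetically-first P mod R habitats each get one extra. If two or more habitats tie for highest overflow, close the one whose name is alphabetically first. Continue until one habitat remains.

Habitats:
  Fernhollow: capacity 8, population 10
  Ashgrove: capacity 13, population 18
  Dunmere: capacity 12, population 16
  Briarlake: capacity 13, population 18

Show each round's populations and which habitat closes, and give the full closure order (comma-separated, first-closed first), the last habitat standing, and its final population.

Closure order: Ashgrove, Briarlake, Dunmere
Last habitat: Fernhollow with 62 animals

Round 1: Ashgrove=18 Briarlake=18 Dunmere=16 Fernhollow=10 → close Ashgrove (overflow 5)
  18÷3 = 6 each, +1 to first 0
Round 2: Briarlake=24 Dunmere=22 Fernhollow=16 → close Briarlake (overflow 11)
  24÷2 = 12 each, +1 to first 0
Round 3: Dunmere=34 Fernhollow=28 → close Dunmere (overflow 22)
  34÷1 = 34 each, +1 to first 0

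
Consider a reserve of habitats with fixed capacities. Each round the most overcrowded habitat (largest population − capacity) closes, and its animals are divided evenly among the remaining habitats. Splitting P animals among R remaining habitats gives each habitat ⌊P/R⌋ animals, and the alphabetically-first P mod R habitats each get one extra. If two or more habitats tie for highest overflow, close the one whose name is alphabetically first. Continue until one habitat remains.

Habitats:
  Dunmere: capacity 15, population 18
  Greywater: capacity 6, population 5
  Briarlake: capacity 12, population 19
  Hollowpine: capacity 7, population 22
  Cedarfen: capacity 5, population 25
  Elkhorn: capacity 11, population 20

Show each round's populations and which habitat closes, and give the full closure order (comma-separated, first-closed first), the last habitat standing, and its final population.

Closure order: Cedarfen, Hollowpine, Elkhorn, Briarlake, Dunmere
Last habitat: Greywater with 109 animals

Round 1: Briarlake=19 Cedarfen=25 Dunmere=18 Elkhorn=20 Greywater=5 Hollowpine=22 → close Cedarfen (overflow 20)
  25÷5 = 5 each, +1 to first 0
Round 2: Briarlake=24 Dunmere=23 Elkhorn=25 Greywater=10 Hollowpine=27 → close Hollowpine (overflow 20)
  27÷4 = 6 each, +1 to first 3
Round 3: Briarlake=31 Dunmere=30 Elkhorn=32 Greywater=16 → close Elkhorn (overflow 21)
  32÷3 = 10 each, +1 to first 2
Round 4: Briarlake=42 Dunmere=41 Greywater=26 → close Briarlake (overflow 30)
  42÷2 = 21 each, +1 to first 0
Round 5: Dunmere=62 Greywater=47 → close Dunmere (overflow 47)
  62÷1 = 62 each, +1 to first 0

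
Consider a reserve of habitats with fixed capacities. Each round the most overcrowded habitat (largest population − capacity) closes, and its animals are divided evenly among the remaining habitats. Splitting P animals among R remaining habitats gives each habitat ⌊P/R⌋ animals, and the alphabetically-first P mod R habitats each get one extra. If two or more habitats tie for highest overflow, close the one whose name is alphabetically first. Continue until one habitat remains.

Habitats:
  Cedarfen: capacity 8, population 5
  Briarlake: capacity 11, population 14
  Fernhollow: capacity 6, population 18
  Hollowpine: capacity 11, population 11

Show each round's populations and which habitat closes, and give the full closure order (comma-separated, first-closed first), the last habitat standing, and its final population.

Closure order: Fernhollow, Briarlake, Hollowpine
Last habitat: Cedarfen with 48 animals

Round 1: Briarlake=14 Cedarfen=5 Fernhollow=18 Hollowpine=11 → close Fernhollow (overflow 12)
  18÷3 = 6 each, +1 to first 0
Round 2: Briarlake=20 Cedarfen=11 Hollowpine=17 → close Briarlake (overflow 9)
  20÷2 = 10 each, +1 to first 0
Round 3: Cedarfen=21 Hollowpine=27 → close Hollowpine (overflow 16)
  27÷1 = 27 each, +1 to first 0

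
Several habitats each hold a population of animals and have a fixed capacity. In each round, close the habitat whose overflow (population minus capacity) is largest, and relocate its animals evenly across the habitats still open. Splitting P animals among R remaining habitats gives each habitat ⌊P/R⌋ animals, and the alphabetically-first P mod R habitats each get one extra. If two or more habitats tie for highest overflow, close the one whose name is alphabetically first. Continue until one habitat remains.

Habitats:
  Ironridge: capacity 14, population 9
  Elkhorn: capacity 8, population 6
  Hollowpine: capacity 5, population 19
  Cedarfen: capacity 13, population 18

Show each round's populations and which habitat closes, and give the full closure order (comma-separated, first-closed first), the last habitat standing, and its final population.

Closure order: Hollowpine, Cedarfen, Elkhorn
Last habitat: Ironridge with 52 animals

Round 1: Cedarfen=18 Elkhorn=6 Hollowpine=19 Ironridge=9 → close Hollowpine (overflow 14)
  19÷3 = 6 each, +1 to first 1
Round 2: Cedarfen=25 Elkhorn=12 Ironridge=15 → close Cedarfen (overflow 12)
  25÷2 = 12 each, +1 to first 1
Round 3: Elkhorn=25 Ironridge=27 → close Elkhorn (overflow 17)
  25÷1 = 25 each, +1 to first 0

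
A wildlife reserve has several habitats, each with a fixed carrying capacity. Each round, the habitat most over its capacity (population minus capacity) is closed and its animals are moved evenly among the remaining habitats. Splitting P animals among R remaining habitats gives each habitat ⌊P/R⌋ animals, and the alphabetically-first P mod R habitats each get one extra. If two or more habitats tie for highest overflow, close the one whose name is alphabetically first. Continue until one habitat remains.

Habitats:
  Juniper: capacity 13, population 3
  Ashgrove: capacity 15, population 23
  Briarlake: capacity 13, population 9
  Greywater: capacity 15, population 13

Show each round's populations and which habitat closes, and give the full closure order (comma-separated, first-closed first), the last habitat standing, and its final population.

Closure order: Ashgrove, Greywater, Briarlake
Last habitat: Juniper with 48 animals

Round 1: Ashgrove=23 Briarlake=9 Greywater=13 Juniper=3 → close Ashgrove (overflow 8)
  23÷3 = 7 each, +1 to first 2
Round 2: Briarlake=17 Greywater=21 Juniper=10 → close Greywater (overflow 6)
  21÷2 = 10 each, +1 to first 1
Round 3: Briarlake=28 Juniper=20 → close Briarlake (overflow 15)
  28÷1 = 28 each, +1 to first 0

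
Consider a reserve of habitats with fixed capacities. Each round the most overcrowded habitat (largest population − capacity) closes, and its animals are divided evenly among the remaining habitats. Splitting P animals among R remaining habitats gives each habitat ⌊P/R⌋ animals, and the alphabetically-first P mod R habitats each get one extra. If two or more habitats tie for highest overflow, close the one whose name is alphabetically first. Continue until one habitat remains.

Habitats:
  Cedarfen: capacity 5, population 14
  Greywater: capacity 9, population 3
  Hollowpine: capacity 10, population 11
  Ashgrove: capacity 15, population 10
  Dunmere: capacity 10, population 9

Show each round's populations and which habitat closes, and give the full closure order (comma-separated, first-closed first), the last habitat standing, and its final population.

Round 1: Ashgrove=10 Cedarfen=14 Dunmere=9 Greywater=3 Hollowpine=11 → close Cedarfen (overflow 9)
  14÷4 = 3 each, +1 to first 2
Round 2: Ashgrove=14 Dunmere=13 Greywater=6 Hollowpine=14 → close Hollowpine (overflow 4)
  14÷3 = 4 each, +1 to first 2
Round 3: Ashgrove=19 Dunmere=18 Greywater=10 → close Dunmere (overflow 8)
  18÷2 = 9 each, +1 to first 0
Round 4: Ashgrove=28 Greywater=19 → close Ashgrove (overflow 13)
  28÷1 = 28 each, +1 to first 0

Closure order: Cedarfen, Hollowpine, Dunmere, Ashgrove
Last habitat: Greywater with 47 animals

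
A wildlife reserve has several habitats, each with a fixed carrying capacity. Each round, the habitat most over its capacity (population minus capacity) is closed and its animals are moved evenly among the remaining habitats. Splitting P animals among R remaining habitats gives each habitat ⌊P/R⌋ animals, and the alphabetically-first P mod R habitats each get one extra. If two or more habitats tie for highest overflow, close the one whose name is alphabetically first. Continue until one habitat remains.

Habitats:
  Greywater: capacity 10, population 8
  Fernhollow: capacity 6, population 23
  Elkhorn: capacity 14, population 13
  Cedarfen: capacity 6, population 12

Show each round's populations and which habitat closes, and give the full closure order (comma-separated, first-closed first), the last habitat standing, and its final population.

Closure order: Fernhollow, Cedarfen, Elkhorn
Last habitat: Greywater with 56 animals

Round 1: Cedarfen=12 Elkhorn=13 Fernhollow=23 Greywater=8 → close Fernhollow (overflow 17)
  23÷3 = 7 each, +1 to first 2
Round 2: Cedarfen=20 Elkhorn=21 Greywater=15 → close Cedarfen (overflow 14)
  20÷2 = 10 each, +1 to first 0
Round 3: Elkhorn=31 Greywater=25 → close Elkhorn (overflow 17)
  31÷1 = 31 each, +1 to first 0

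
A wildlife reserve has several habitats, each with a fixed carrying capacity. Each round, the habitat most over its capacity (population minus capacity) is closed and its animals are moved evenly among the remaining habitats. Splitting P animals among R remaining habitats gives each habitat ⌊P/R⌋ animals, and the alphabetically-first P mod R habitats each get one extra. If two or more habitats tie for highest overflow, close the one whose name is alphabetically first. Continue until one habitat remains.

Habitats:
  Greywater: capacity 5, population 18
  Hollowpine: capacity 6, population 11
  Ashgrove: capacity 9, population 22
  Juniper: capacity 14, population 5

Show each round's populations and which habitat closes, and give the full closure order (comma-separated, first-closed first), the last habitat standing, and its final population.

Closure order: Ashgrove, Greywater, Hollowpine
Last habitat: Juniper with 56 animals

Round 1: Ashgrove=22 Greywater=18 Hollowpine=11 Juniper=5 → close Ashgrove (overflow 13)
  22÷3 = 7 each, +1 to first 1
Round 2: Greywater=26 Hollowpine=18 Juniper=12 → close Greywater (overflow 21)
  26÷2 = 13 each, +1 to first 0
Round 3: Hollowpine=31 Juniper=25 → close Hollowpine (overflow 25)
  31÷1 = 31 each, +1 to first 0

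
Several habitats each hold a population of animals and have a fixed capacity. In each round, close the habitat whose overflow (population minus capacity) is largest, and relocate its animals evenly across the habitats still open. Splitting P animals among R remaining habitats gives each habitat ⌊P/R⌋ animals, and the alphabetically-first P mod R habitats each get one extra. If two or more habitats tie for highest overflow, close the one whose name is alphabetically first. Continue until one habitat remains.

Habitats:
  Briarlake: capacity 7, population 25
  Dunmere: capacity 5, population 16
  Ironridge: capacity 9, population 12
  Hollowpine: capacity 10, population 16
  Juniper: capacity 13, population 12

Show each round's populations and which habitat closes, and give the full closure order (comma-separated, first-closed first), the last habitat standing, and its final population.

Round 1: Briarlake=25 Dunmere=16 Hollowpine=16 Ironridge=12 Juniper=12 → close Briarlake (overflow 18)
  25÷4 = 6 each, +1 to first 1
Round 2: Dunmere=23 Hollowpine=22 Ironridge=18 Juniper=18 → close Dunmere (overflow 18)
  23÷3 = 7 each, +1 to first 2
Round 3: Hollowpine=30 Ironridge=26 Juniper=25 → close Hollowpine (overflow 20)
  30÷2 = 15 each, +1 to first 0
Round 4: Ironridge=41 Juniper=40 → close Ironridge (overflow 32)
  41÷1 = 41 each, +1 to first 0

Closure order: Briarlake, Dunmere, Hollowpine, Ironridge
Last habitat: Juniper with 81 animals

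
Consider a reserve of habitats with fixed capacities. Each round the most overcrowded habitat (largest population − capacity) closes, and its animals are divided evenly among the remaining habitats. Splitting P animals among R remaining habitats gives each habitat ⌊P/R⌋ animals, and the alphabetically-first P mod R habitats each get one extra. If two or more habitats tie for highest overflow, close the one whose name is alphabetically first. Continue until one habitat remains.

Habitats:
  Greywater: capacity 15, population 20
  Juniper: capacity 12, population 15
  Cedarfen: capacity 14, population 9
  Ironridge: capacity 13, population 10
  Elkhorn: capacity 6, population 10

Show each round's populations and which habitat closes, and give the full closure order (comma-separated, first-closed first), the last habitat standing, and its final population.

Round 1: Cedarfen=9 Elkhorn=10 Greywater=20 Ironridge=10 Juniper=15 → close Greywater (overflow 5)
  20÷4 = 5 each, +1 to first 0
Round 2: Cedarfen=14 Elkhorn=15 Ironridge=15 Juniper=20 → close Elkhorn (overflow 9)
  15÷3 = 5 each, +1 to first 0
Round 3: Cedarfen=19 Ironridge=20 Juniper=25 → close Juniper (overflow 13)
  25÷2 = 12 each, +1 to first 1
Round 4: Cedarfen=32 Ironridge=32 → close Ironridge (overflow 19)
  32÷1 = 32 each, +1 to first 0

Closure order: Greywater, Elkhorn, Juniper, Ironridge
Last habitat: Cedarfen with 64 animals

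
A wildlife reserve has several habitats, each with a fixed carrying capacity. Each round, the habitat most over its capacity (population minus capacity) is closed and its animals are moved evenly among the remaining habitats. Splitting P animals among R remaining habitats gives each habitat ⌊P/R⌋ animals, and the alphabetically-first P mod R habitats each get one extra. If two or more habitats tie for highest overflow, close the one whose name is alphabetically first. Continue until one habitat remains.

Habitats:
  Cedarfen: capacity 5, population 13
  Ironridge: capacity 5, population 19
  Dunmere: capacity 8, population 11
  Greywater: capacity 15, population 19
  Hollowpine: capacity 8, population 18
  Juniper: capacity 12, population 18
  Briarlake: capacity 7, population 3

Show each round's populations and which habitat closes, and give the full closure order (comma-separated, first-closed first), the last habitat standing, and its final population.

Closure order: Ironridge, Hollowpine, Cedarfen, Juniper, Greywater, Dunmere
Last habitat: Briarlake with 101 animals

Round 1: Briarlake=3 Cedarfen=13 Dunmere=11 Greywater=19 Hollowpine=18 Ironridge=19 Juniper=18 → close Ironridge (overflow 14)
  19÷6 = 3 each, +1 to first 1
Round 2: Briarlake=7 Cedarfen=16 Dunmere=14 Greywater=22 Hollowpine=21 Juniper=21 → close Hollowpine (overflow 13)
  21÷5 = 4 each, +1 to first 1
Round 3: Briarlake=12 Cedarfen=20 Dunmere=18 Greywater=26 Juniper=25 → close Cedarfen (overflow 15)
  20÷4 = 5 each, +1 to first 0
Round 4: Briarlake=17 Dunmere=23 Greywater=31 Juniper=30 → close Juniper (overflow 18)
  30÷3 = 10 each, +1 to first 0
Round 5: Briarlake=27 Dunmere=33 Greywater=41 → close Greywater (overflow 26)
  41÷2 = 20 each, +1 to first 1
Round 6: Briarlake=48 Dunmere=53 → close Dunmere (overflow 45)
  53÷1 = 53 each, +1 to first 0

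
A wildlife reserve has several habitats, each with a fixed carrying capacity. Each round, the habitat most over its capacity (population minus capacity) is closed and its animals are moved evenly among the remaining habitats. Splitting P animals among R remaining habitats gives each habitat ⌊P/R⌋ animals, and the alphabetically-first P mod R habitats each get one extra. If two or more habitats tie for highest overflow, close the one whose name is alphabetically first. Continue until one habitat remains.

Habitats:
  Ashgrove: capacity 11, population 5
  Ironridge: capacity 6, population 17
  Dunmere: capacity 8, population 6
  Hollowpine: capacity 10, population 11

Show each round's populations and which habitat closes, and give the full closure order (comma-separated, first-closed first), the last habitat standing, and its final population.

Closure order: Ironridge, Hollowpine, Dunmere
Last habitat: Ashgrove with 39 animals

Round 1: Ashgrove=5 Dunmere=6 Hollowpine=11 Ironridge=17 → close Ironridge (overflow 11)
  17÷3 = 5 each, +1 to first 2
Round 2: Ashgrove=11 Dunmere=12 Hollowpine=16 → close Hollowpine (overflow 6)
  16÷2 = 8 each, +1 to first 0
Round 3: Ashgrove=19 Dunmere=20 → close Dunmere (overflow 12)
  20÷1 = 20 each, +1 to first 0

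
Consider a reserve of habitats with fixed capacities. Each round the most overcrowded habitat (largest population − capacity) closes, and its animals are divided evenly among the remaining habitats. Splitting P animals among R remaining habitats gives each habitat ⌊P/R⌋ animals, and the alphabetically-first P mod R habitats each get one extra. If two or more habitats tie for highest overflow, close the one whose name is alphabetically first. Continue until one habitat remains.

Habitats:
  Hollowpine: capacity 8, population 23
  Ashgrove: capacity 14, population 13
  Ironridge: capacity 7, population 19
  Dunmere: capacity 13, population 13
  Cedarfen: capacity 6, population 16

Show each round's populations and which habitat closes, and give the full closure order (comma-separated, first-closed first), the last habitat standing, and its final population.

Round 1: Ashgrove=13 Cedarfen=16 Dunmere=13 Hollowpine=23 Ironridge=19 → close Hollowpine (overflow 15)
  23÷4 = 5 each, +1 to first 3
Round 2: Ashgrove=19 Cedarfen=22 Dunmere=19 Ironridge=24 → close Ironridge (overflow 17)
  24÷3 = 8 each, +1 to first 0
Round 3: Ashgrove=27 Cedarfen=30 Dunmere=27 → close Cedarfen (overflow 24)
  30÷2 = 15 each, +1 to first 0
Round 4: Ashgrove=42 Dunmere=42 → close Dunmere (overflow 29)
  42÷1 = 42 each, +1 to first 0

Closure order: Hollowpine, Ironridge, Cedarfen, Dunmere
Last habitat: Ashgrove with 84 animals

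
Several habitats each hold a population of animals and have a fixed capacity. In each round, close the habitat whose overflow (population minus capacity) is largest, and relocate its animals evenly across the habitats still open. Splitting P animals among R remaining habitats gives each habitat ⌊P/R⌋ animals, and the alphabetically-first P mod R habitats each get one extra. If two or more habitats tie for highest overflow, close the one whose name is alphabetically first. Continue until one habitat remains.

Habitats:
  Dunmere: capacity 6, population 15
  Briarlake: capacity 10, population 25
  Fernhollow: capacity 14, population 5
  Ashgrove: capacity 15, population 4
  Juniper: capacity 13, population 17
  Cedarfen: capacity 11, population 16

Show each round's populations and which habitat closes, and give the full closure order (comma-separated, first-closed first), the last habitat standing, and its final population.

Round 1: Ashgrove=4 Briarlake=25 Cedarfen=16 Dunmere=15 Fernhollow=5 Juniper=17 → close Briarlake (overflow 15)
  25÷5 = 5 each, +1 to first 0
Round 2: Ashgrove=9 Cedarfen=21 Dunmere=20 Fernhollow=10 Juniper=22 → close Dunmere (overflow 14)
  20÷4 = 5 each, +1 to first 0
Round 3: Ashgrove=14 Cedarfen=26 Fernhollow=15 Juniper=27 → close Cedarfen (overflow 15)
  26÷3 = 8 each, +1 to first 2
Round 4: Ashgrove=23 Fernhollow=24 Juniper=35 → close Juniper (overflow 22)
  35÷2 = 17 each, +1 to first 1
Round 5: Ashgrove=41 Fernhollow=41 → close Fernhollow (overflow 27)
  41÷1 = 41 each, +1 to first 0

Closure order: Briarlake, Dunmere, Cedarfen, Juniper, Fernhollow
Last habitat: Ashgrove with 82 animals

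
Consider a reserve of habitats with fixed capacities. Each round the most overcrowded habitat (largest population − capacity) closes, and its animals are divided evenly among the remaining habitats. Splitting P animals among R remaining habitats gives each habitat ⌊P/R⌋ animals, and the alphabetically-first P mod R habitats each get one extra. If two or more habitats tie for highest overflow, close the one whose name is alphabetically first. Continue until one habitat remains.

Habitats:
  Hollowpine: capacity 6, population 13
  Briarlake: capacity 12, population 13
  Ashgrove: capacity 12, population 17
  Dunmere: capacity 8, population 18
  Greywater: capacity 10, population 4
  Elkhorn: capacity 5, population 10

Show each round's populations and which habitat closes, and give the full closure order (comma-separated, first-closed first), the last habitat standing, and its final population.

Round 1: Ashgrove=17 Briarlake=13 Dunmere=18 Elkhorn=10 Greywater=4 Hollowpine=13 → close Dunmere (overflow 10)
  18÷5 = 3 each, +1 to first 3
Round 2: Ashgrove=21 Briarlake=17 Elkhorn=14 Greywater=7 Hollowpine=16 → close Hollowpine (overflow 10)
  16÷4 = 4 each, +1 to first 0
Round 3: Ashgrove=25 Briarlake=21 Elkhorn=18 Greywater=11 → close Ashgrove (overflow 13)
  25÷3 = 8 each, +1 to first 1
Round 4: Briarlake=30 Elkhorn=26 Greywater=19 → close Elkhorn (overflow 21)
  26÷2 = 13 each, +1 to first 0
Round 5: Briarlake=43 Greywater=32 → close Briarlake (overflow 31)
  43÷1 = 43 each, +1 to first 0

Closure order: Dunmere, Hollowpine, Ashgrove, Elkhorn, Briarlake
Last habitat: Greywater with 75 animals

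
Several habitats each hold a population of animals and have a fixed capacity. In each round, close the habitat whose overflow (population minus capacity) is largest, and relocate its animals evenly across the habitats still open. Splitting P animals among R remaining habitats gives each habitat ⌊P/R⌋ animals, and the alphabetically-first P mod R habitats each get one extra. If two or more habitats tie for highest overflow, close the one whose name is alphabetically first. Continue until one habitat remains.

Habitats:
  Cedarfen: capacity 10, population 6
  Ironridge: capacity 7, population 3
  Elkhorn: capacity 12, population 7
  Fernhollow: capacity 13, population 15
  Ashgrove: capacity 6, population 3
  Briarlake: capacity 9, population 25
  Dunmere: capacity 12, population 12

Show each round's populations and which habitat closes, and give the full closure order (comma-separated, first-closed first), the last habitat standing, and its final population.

Round 1: Ashgrove=3 Briarlake=25 Cedarfen=6 Dunmere=12 Elkhorn=7 Fernhollow=15 Ironridge=3 → close Briarlake (overflow 16)
  25÷6 = 4 each, +1 to first 1
Round 2: Ashgrove=8 Cedarfen=10 Dunmere=16 Elkhorn=11 Fernhollow=19 Ironridge=7 → close Fernhollow (overflow 6)
  19÷5 = 3 each, +1 to first 4
Round 3: Ashgrove=12 Cedarfen=14 Dunmere=20 Elkhorn=15 Ironridge=10 → close Dunmere (overflow 8)
  20÷4 = 5 each, +1 to first 0
Round 4: Ashgrove=17 Cedarfen=19 Elkhorn=20 Ironridge=15 → close Ashgrove (overflow 11)
  17÷3 = 5 each, +1 to first 2
Round 5: Cedarfen=25 Elkhorn=26 Ironridge=20 → close Cedarfen (overflow 15)
  25÷2 = 12 each, +1 to first 1
Round 6: Elkhorn=39 Ironridge=32 → close Elkhorn (overflow 27)
  39÷1 = 39 each, +1 to first 0

Closure order: Briarlake, Fernhollow, Dunmere, Ashgrove, Cedarfen, Elkhorn
Last habitat: Ironridge with 71 animals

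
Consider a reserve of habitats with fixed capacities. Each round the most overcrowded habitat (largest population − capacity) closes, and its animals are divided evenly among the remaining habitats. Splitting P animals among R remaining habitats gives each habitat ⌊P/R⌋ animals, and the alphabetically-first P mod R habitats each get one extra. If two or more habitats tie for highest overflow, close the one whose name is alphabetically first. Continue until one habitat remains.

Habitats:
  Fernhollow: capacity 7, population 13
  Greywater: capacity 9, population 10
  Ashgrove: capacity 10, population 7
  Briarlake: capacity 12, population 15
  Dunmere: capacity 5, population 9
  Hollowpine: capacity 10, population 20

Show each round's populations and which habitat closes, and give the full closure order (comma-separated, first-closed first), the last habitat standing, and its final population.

Round 1: Ashgrove=7 Briarlake=15 Dunmere=9 Fernhollow=13 Greywater=10 Hollowpine=20 → close Hollowpine (overflow 10)
  20÷5 = 4 each, +1 to first 0
Round 2: Ashgrove=11 Briarlake=19 Dunmere=13 Fernhollow=17 Greywater=14 → close Fernhollow (overflow 10)
  17÷4 = 4 each, +1 to first 1
Round 3: Ashgrove=16 Briarlake=23 Dunmere=17 Greywater=18 → close Dunmere (overflow 12)
  17÷3 = 5 each, +1 to first 2
Round 4: Ashgrove=22 Briarlake=29 Greywater=23 → close Briarlake (overflow 17)
  29÷2 = 14 each, +1 to first 1
Round 5: Ashgrove=37 Greywater=37 → close Greywater (overflow 28)
  37÷1 = 37 each, +1 to first 0

Closure order: Hollowpine, Fernhollow, Dunmere, Briarlake, Greywater
Last habitat: Ashgrove with 74 animals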